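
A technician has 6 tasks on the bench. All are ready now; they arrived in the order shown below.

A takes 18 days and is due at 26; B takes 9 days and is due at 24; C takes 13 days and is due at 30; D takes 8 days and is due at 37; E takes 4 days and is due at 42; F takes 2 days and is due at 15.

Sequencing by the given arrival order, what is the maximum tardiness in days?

39

FIFO (arrival order): A B C D E F.
A: 0→18, due 26, tardiness 0
B: 18→27, due 24, tardiness 3
C: 27→40, due 30, tardiness 10
D: 40→48, due 37, tardiness 11
E: 48→52, due 42, tardiness 10
F: 52→54, due 15, tardiness 39
Maximum = 39.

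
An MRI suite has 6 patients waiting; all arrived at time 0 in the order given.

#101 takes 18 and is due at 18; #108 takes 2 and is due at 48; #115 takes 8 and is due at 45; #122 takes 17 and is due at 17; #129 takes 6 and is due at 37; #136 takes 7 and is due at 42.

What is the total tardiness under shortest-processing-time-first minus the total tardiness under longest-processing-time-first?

8

SPT (increasing processing time): #108 #129 #136 #115 #122 #101.
#108: 0→2, due 48, tardiness 0
#129: 2→8, due 37, tardiness 0
#136: 8→15, due 42, tardiness 0
#115: 15→23, due 45, tardiness 0
#122: 23→40, due 17, tardiness 23
#101: 40→58, due 18, tardiness 40
Sum = 0+0+0+0+23+40 = 63.
LPT (decreasing processing time): #101 #122 #115 #136 #129 #108.
#101: 0→18, due 18, tardiness 0
#122: 18→35, due 17, tardiness 18
#115: 35→43, due 45, tardiness 0
#136: 43→50, due 42, tardiness 8
#129: 50→56, due 37, tardiness 19
#108: 56→58, due 48, tardiness 10
Sum = 0+18+0+8+19+10 = 55.
Difference = 63 − 55 = 8.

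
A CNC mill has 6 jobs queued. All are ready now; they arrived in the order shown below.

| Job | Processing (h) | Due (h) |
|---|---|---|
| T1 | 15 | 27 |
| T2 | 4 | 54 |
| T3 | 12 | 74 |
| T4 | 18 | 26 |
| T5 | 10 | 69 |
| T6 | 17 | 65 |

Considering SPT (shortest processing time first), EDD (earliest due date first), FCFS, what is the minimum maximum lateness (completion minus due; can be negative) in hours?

6

SPT (increasing processing time): T2 T5 T3 T1 T6 T4.
T2: 0→4, due 54, lateness -50
T5: 4→14, due 69, lateness -55
T3: 14→26, due 74, lateness -48
T1: 26→41, due 27, lateness 14
T6: 41→58, due 65, lateness -7
T4: 58→76, due 26, lateness 50
Maximum = 50.
EDD (increasing due date): T4 T1 T2 T6 T5 T3.
T4: 0→18, due 26, lateness -8
T1: 18→33, due 27, lateness 6
T2: 33→37, due 54, lateness -17
T6: 37→54, due 65, lateness -11
T5: 54→64, due 69, lateness -5
T3: 64→76, due 74, lateness 2
Maximum = 6.
FIFO (arrival order): T1 T2 T3 T4 T5 T6.
T1: 0→15, due 27, lateness -12
T2: 15→19, due 54, lateness -35
T3: 19→31, due 74, lateness -43
T4: 31→49, due 26, lateness 23
T5: 49→59, due 69, lateness -10
T6: 59→76, due 65, lateness 11
Maximum = 23.
SPT 50, EDD 6, FIFO 23 → minimum 6.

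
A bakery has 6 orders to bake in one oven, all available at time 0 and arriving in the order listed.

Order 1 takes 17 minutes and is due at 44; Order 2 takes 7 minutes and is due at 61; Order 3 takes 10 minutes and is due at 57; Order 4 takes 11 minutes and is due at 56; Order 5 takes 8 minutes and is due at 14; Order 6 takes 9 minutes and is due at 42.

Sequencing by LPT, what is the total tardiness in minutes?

LPT (decreasing processing time): Order 1 Order 4 Order 3 Order 6 Order 5 Order 2.
Order 1: 0→17, due 44, tardiness 0
Order 4: 17→28, due 56, tardiness 0
Order 3: 28→38, due 57, tardiness 0
Order 6: 38→47, due 42, tardiness 5
Order 5: 47→55, due 14, tardiness 41
Order 2: 55→62, due 61, tardiness 1
Sum = 0+0+0+5+41+1 = 47.

47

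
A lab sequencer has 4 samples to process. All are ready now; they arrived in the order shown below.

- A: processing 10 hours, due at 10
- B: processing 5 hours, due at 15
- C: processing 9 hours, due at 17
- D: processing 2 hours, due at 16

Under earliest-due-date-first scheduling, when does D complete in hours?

17

EDD (increasing due date): A B D C.
A: 0→10
B: 10→15
D: 15→17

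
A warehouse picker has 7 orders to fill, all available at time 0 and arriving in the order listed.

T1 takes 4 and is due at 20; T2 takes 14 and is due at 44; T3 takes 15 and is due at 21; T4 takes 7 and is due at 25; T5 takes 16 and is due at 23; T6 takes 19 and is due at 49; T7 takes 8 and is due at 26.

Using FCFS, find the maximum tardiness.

57

FIFO (arrival order): T1 T2 T3 T4 T5 T6 T7.
T1: 0→4, due 20, tardiness 0
T2: 4→18, due 44, tardiness 0
T3: 18→33, due 21, tardiness 12
T4: 33→40, due 25, tardiness 15
T5: 40→56, due 23, tardiness 33
T6: 56→75, due 49, tardiness 26
T7: 75→83, due 26, tardiness 57
Maximum = 57.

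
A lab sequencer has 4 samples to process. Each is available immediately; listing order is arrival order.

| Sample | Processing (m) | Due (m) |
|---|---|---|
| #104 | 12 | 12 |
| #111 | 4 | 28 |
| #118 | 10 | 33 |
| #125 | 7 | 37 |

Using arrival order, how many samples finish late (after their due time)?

FIFO (arrival order): #104 #111 #118 #125.
#104: 0→12, due 12, tardiness 0
#111: 12→16, due 28, tardiness 0
#118: 16→26, due 33, tardiness 0
#125: 26→33, due 37, tardiness 0
Late samples: 0.

0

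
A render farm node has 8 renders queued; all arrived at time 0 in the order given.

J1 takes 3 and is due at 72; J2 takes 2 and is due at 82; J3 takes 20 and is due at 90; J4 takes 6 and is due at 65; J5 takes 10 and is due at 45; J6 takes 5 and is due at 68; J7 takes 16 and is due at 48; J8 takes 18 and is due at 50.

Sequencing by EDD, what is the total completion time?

383

EDD (increasing due date): J5 J7 J8 J4 J6 J1 J2 J3.
J5: 0→10
J7: 10→26
J8: 26→44
J4: 44→50
J6: 50→55
J1: 55→58
J2: 58→60
J3: 60→80
Sum = 10+26+44+50+55+58+60+80 = 383.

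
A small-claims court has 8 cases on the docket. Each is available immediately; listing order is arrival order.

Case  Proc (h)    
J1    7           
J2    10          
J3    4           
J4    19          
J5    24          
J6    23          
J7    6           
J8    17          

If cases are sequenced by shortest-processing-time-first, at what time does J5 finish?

110

SPT (increasing processing time): J3 J7 J1 J2 J8 J4 J6 J5.
J3: 0→4
J7: 4→10
J1: 10→17
J2: 17→27
J8: 27→44
J4: 44→63
J6: 63→86
J5: 86→110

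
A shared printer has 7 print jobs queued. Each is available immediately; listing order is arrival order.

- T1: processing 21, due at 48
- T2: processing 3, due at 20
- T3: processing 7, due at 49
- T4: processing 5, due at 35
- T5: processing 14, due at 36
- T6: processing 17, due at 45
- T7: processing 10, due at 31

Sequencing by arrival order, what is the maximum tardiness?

FIFO (arrival order): T1 T2 T3 T4 T5 T6 T7.
T1: 0→21, due 48, tardiness 0
T2: 21→24, due 20, tardiness 4
T3: 24→31, due 49, tardiness 0
T4: 31→36, due 35, tardiness 1
T5: 36→50, due 36, tardiness 14
T6: 50→67, due 45, tardiness 22
T7: 67→77, due 31, tardiness 46
Maximum = 46.

46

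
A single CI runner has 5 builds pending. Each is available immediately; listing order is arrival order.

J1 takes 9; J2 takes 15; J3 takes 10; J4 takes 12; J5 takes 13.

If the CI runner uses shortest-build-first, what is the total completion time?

162

SPT (increasing processing time): J1 J3 J4 J5 J2.
J1: 0→9
J3: 9→19
J4: 19→31
J5: 31→44
J2: 44→59
Sum = 9+19+31+44+59 = 162.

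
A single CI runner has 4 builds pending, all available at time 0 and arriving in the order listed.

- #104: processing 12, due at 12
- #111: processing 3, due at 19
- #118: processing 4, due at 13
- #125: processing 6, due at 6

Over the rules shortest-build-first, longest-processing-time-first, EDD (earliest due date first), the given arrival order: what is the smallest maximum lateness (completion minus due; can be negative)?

SPT (increasing processing time): #111 #118 #125 #104.
#111: 0→3, due 19, lateness -16
#118: 3→7, due 13, lateness -6
#125: 7→13, due 6, lateness 7
#104: 13→25, due 12, lateness 13
Maximum = 13.
LPT (decreasing processing time): #104 #125 #118 #111.
#104: 0→12, due 12, lateness 0
#125: 12→18, due 6, lateness 12
#118: 18→22, due 13, lateness 9
#111: 22→25, due 19, lateness 6
Maximum = 12.
EDD (increasing due date): #125 #104 #118 #111.
#125: 0→6, due 6, lateness 0
#104: 6→18, due 12, lateness 6
#118: 18→22, due 13, lateness 9
#111: 22→25, due 19, lateness 6
Maximum = 9.
FIFO (arrival order): #104 #111 #118 #125.
#104: 0→12, due 12, lateness 0
#111: 12→15, due 19, lateness -4
#118: 15→19, due 13, lateness 6
#125: 19→25, due 6, lateness 19
Maximum = 19.
SPT 13, LPT 12, EDD 9, FIFO 19 → minimum 9.

9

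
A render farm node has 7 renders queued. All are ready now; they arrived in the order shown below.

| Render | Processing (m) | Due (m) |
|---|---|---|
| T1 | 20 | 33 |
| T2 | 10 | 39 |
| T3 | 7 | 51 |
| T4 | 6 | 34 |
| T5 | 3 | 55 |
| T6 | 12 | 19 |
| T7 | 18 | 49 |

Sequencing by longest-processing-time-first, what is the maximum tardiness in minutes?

LPT (decreasing processing time): T1 T7 T6 T2 T3 T4 T5.
T1: 0→20, due 33, tardiness 0
T7: 20→38, due 49, tardiness 0
T6: 38→50, due 19, tardiness 31
T2: 50→60, due 39, tardiness 21
T3: 60→67, due 51, tardiness 16
T4: 67→73, due 34, tardiness 39
T5: 73→76, due 55, tardiness 21
Maximum = 39.

39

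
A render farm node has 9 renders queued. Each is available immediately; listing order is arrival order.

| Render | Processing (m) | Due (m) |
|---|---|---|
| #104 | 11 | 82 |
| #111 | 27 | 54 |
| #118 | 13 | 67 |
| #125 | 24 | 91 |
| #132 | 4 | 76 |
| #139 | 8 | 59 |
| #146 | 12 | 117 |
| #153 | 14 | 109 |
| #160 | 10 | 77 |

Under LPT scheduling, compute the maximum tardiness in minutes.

LPT (decreasing processing time): #111 #125 #153 #118 #146 #104 #160 #139 #132.
#111: 0→27, due 54, tardiness 0
#125: 27→51, due 91, tardiness 0
#153: 51→65, due 109, tardiness 0
#118: 65→78, due 67, tardiness 11
#146: 78→90, due 117, tardiness 0
#104: 90→101, due 82, tardiness 19
#160: 101→111, due 77, tardiness 34
#139: 111→119, due 59, tardiness 60
#132: 119→123, due 76, tardiness 47
Maximum = 60.

60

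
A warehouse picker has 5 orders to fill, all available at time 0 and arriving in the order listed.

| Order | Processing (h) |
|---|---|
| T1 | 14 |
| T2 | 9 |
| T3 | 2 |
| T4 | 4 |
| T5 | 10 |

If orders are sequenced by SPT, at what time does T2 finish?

15

SPT (increasing processing time): T3 T4 T2 T5 T1.
T3: 0→2
T4: 2→6
T2: 6→15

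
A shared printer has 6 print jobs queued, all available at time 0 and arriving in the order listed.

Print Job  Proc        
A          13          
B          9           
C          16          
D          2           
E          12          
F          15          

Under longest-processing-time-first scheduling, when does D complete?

LPT (decreasing processing time): C F A E B D.
C: 0→16
F: 16→31
A: 31→44
E: 44→56
B: 56→65
D: 65→67

67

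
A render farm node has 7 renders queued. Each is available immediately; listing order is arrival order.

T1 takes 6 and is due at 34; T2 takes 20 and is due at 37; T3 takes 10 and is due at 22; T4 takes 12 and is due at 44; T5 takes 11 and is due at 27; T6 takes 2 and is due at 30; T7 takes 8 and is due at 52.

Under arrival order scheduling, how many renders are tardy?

FIFO (arrival order): T1 T2 T3 T4 T5 T6 T7.
T1: 0→6, due 34, tardiness 0
T2: 6→26, due 37, tardiness 0
T3: 26→36, due 22, tardiness 14
T4: 36→48, due 44, tardiness 4
T5: 48→59, due 27, tardiness 32
T6: 59→61, due 30, tardiness 31
T7: 61→69, due 52, tardiness 17
Late renders: 5.

5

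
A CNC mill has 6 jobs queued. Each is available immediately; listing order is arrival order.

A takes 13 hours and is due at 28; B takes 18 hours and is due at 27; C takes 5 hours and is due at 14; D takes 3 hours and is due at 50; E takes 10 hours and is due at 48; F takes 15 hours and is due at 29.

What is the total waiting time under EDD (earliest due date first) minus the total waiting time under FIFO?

8

EDD (increasing due date): C B A F E D.
C: waits 0, runs 0→5
B: waits 5, runs 5→23
A: waits 23, runs 23→36
F: waits 36, runs 36→51
E: waits 51, runs 51→61
D: waits 61, runs 61→64
Sum = 0+5+23+36+51+61 = 176.
FIFO (arrival order): A B C D E F.
A: waits 0, runs 0→13
B: waits 13, runs 13→31
C: waits 31, runs 31→36
D: waits 36, runs 36→39
E: waits 39, runs 39→49
F: waits 49, runs 49→64
Sum = 0+13+31+36+39+49 = 168.
Difference = 176 − 168 = 8.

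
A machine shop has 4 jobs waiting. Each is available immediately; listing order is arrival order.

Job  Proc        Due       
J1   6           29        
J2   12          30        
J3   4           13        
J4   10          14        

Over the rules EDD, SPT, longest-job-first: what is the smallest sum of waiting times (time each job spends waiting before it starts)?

34

EDD (increasing due date): J3 J4 J1 J2.
J3: waits 0, runs 0→4
J4: waits 4, runs 4→14
J1: waits 14, runs 14→20
J2: waits 20, runs 20→32
Sum = 0+4+14+20 = 38.
SPT (increasing processing time): J3 J1 J4 J2.
J3: waits 0, runs 0→4
J1: waits 4, runs 4→10
J4: waits 10, runs 10→20
J2: waits 20, runs 20→32
Sum = 0+4+10+20 = 34.
LPT (decreasing processing time): J2 J4 J1 J3.
J2: waits 0, runs 0→12
J4: waits 12, runs 12→22
J1: waits 22, runs 22→28
J3: waits 28, runs 28→32
Sum = 0+12+22+28 = 62.
EDD 38, SPT 34, LPT 62 → minimum 34.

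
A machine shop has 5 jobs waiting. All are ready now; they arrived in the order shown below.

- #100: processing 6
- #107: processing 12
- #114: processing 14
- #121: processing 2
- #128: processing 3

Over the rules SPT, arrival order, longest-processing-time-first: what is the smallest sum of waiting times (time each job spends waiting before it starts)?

41

SPT (increasing processing time): #121 #128 #100 #107 #114.
#121: waits 0, runs 0→2
#128: waits 2, runs 2→5
#100: waits 5, runs 5→11
#107: waits 11, runs 11→23
#114: waits 23, runs 23→37
Sum = 0+2+5+11+23 = 41.
FIFO (arrival order): #100 #107 #114 #121 #128.
#100: waits 0, runs 0→6
#107: waits 6, runs 6→18
#114: waits 18, runs 18→32
#121: waits 32, runs 32→34
#128: waits 34, runs 34→37
Sum = 0+6+18+32+34 = 90.
LPT (decreasing processing time): #114 #107 #100 #128 #121.
#114: waits 0, runs 0→14
#107: waits 14, runs 14→26
#100: waits 26, runs 26→32
#128: waits 32, runs 32→35
#121: waits 35, runs 35→37
Sum = 0+14+26+32+35 = 107.
SPT 41, FIFO 90, LPT 107 → minimum 41.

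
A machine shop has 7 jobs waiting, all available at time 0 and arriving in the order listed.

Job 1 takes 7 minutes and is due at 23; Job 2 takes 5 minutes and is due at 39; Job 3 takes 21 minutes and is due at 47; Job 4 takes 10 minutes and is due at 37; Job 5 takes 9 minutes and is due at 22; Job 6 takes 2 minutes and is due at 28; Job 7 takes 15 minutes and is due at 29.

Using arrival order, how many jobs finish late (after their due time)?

FIFO (arrival order): Job 1 Job 2 Job 3 Job 4 Job 5 Job 6 Job 7.
Job 1: 0→7, due 23, tardiness 0
Job 2: 7→12, due 39, tardiness 0
Job 3: 12→33, due 47, tardiness 0
Job 4: 33→43, due 37, tardiness 6
Job 5: 43→52, due 22, tardiness 30
Job 6: 52→54, due 28, tardiness 26
Job 7: 54→69, due 29, tardiness 40
Late jobs: 4.

4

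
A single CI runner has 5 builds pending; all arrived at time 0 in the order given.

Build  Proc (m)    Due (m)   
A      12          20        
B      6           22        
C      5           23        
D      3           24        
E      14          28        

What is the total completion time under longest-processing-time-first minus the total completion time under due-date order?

LPT (decreasing processing time): E A B C D.
E: 0→14
A: 14→26
B: 26→32
C: 32→37
D: 37→40
Sum = 14+26+32+37+40 = 149.
EDD (increasing due date): A B C D E.
A: 0→12
B: 12→18
C: 18→23
D: 23→26
E: 26→40
Sum = 12+18+23+26+40 = 119.
Difference = 149 − 119 = 30.

30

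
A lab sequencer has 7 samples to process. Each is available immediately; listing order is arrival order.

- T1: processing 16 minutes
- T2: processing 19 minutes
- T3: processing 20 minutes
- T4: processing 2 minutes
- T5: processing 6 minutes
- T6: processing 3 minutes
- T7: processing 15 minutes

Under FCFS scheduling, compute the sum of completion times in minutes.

373

FIFO (arrival order): T1 T2 T3 T4 T5 T6 T7.
T1: 0→16
T2: 16→35
T3: 35→55
T4: 55→57
T5: 57→63
T6: 63→66
T7: 66→81
Sum = 16+35+55+57+63+66+81 = 373.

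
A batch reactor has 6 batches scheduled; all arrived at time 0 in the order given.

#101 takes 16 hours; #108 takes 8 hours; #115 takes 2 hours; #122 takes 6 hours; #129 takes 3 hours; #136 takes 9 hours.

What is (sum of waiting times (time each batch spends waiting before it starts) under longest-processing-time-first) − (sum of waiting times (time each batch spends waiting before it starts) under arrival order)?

LPT (decreasing processing time): #101 #136 #108 #122 #129 #115.
#101: waits 0, runs 0→16
#136: waits 16, runs 16→25
#108: waits 25, runs 25→33
#122: waits 33, runs 33→39
#129: waits 39, runs 39→42
#115: waits 42, runs 42→44
Sum = 0+16+25+33+39+42 = 155.
FIFO (arrival order): #101 #108 #115 #122 #129 #136.
#101: waits 0, runs 0→16
#108: waits 16, runs 16→24
#115: waits 24, runs 24→26
#122: waits 26, runs 26→32
#129: waits 32, runs 32→35
#136: waits 35, runs 35→44
Sum = 0+16+24+26+32+35 = 133.
Difference = 155 − 133 = 22.

22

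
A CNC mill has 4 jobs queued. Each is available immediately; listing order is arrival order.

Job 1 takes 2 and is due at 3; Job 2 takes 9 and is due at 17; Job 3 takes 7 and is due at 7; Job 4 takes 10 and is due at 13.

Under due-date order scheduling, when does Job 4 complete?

EDD (increasing due date): Job 1 Job 3 Job 4 Job 2.
Job 1: 0→2
Job 3: 2→9
Job 4: 9→19

19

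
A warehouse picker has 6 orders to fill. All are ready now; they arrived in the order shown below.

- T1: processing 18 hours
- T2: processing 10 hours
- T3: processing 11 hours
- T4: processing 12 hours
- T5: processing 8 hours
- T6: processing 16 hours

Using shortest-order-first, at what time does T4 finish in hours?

41

SPT (increasing processing time): T5 T2 T3 T4 T6 T1.
T5: 0→8
T2: 8→18
T3: 18→29
T4: 29→41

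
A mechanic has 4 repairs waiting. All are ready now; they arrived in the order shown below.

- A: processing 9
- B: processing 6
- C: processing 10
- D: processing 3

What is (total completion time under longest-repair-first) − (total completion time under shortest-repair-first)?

LPT (decreasing processing time): C A B D.
C: 0→10
A: 10→19
B: 19→25
D: 25→28
Sum = 10+19+25+28 = 82.
SPT (increasing processing time): D B A C.
D: 0→3
B: 3→9
A: 9→18
C: 18→28
Sum = 3+9+18+28 = 58.
Difference = 82 − 58 = 24.

24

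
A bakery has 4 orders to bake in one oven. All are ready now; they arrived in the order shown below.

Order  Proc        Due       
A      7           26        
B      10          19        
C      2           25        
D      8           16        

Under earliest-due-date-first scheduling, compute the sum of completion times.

73

EDD (increasing due date): D B C A.
D: 0→8
B: 8→18
C: 18→20
A: 20→27
Sum = 8+18+20+27 = 73.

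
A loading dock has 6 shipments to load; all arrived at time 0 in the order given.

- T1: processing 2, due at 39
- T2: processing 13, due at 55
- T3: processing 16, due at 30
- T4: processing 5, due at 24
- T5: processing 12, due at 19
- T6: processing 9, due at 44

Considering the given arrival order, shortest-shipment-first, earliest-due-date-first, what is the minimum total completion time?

FIFO (arrival order): T1 T2 T3 T4 T5 T6.
T1: 0→2
T2: 2→15
T3: 15→31
T4: 31→36
T5: 36→48
T6: 48→57
Sum = 2+15+31+36+48+57 = 189.
SPT (increasing processing time): T1 T4 T6 T5 T2 T3.
T1: 0→2
T4: 2→7
T6: 7→16
T5: 16→28
T2: 28→41
T3: 41→57
Sum = 2+7+16+28+41+57 = 151.
EDD (increasing due date): T5 T4 T3 T1 T6 T2.
T5: 0→12
T4: 12→17
T3: 17→33
T1: 33→35
T6: 35→44
T2: 44→57
Sum = 12+17+33+35+44+57 = 198.
FIFO 189, SPT 151, EDD 198 → minimum 151.

151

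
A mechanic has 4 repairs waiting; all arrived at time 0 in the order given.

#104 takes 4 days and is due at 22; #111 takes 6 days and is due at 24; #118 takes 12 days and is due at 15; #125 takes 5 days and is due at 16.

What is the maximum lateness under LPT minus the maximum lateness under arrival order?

-4

LPT (decreasing processing time): #118 #111 #125 #104.
#118: 0→12, due 15, lateness -3
#111: 12→18, due 24, lateness -6
#125: 18→23, due 16, lateness 7
#104: 23→27, due 22, lateness 5
Maximum = 7.
FIFO (arrival order): #104 #111 #118 #125.
#104: 0→4, due 22, lateness -18
#111: 4→10, due 24, lateness -14
#118: 10→22, due 15, lateness 7
#125: 22→27, due 16, lateness 11
Maximum = 11.
Difference = 7 − 11 = -4.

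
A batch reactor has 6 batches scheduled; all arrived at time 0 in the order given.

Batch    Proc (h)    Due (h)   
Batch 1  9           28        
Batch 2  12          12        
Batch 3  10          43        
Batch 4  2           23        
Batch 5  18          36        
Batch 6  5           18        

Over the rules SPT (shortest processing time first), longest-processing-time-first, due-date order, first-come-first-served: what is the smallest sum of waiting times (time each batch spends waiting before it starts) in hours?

89

SPT (increasing processing time): Batch 4 Batch 6 Batch 1 Batch 3 Batch 2 Batch 5.
Batch 4: waits 0, runs 0→2
Batch 6: waits 2, runs 2→7
Batch 1: waits 7, runs 7→16
Batch 3: waits 16, runs 16→26
Batch 2: waits 26, runs 26→38
Batch 5: waits 38, runs 38→56
Sum = 0+2+7+16+26+38 = 89.
LPT (decreasing processing time): Batch 5 Batch 2 Batch 3 Batch 1 Batch 6 Batch 4.
Batch 5: waits 0, runs 0→18
Batch 2: waits 18, runs 18→30
Batch 3: waits 30, runs 30→40
Batch 1: waits 40, runs 40→49
Batch 6: waits 49, runs 49→54
Batch 4: waits 54, runs 54→56
Sum = 0+18+30+40+49+54 = 191.
EDD (increasing due date): Batch 2 Batch 6 Batch 4 Batch 1 Batch 5 Batch 3.
Batch 2: waits 0, runs 0→12
Batch 6: waits 12, runs 12→17
Batch 4: waits 17, runs 17→19
Batch 1: waits 19, runs 19→28
Batch 5: waits 28, runs 28→46
Batch 3: waits 46, runs 46→56
Sum = 0+12+17+19+28+46 = 122.
FIFO (arrival order): Batch 1 Batch 2 Batch 3 Batch 4 Batch 5 Batch 6.
Batch 1: waits 0, runs 0→9
Batch 2: waits 9, runs 9→21
Batch 3: waits 21, runs 21→31
Batch 4: waits 31, runs 31→33
Batch 5: waits 33, runs 33→51
Batch 6: waits 51, runs 51→56
Sum = 0+9+21+31+33+51 = 145.
SPT 89, LPT 191, EDD 122, FIFO 145 → minimum 89.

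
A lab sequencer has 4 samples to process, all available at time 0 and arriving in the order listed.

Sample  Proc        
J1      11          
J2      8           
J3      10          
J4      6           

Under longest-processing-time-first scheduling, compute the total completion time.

96

LPT (decreasing processing time): J1 J3 J2 J4.
J1: 0→11
J3: 11→21
J2: 21→29
J4: 29→35
Sum = 11+21+29+35 = 96.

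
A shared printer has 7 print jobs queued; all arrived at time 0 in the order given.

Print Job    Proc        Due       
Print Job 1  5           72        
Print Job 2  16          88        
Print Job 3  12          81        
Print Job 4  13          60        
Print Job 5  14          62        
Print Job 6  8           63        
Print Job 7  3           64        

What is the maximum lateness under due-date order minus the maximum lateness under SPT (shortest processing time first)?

-10

EDD (increasing due date): Print Job 4 Print Job 5 Print Job 6 Print Job 7 Print Job 1 Print Job 3 Print Job 2.
Print Job 4: 0→13, due 60, lateness -47
Print Job 5: 13→27, due 62, lateness -35
Print Job 6: 27→35, due 63, lateness -28
Print Job 7: 35→38, due 64, lateness -26
Print Job 1: 38→43, due 72, lateness -29
Print Job 3: 43→55, due 81, lateness -26
Print Job 2: 55→71, due 88, lateness -17
Maximum = -17.
SPT (increasing processing time): Print Job 7 Print Job 1 Print Job 6 Print Job 3 Print Job 4 Print Job 5 Print Job 2.
Print Job 7: 0→3, due 64, lateness -61
Print Job 1: 3→8, due 72, lateness -64
Print Job 6: 8→16, due 63, lateness -47
Print Job 3: 16→28, due 81, lateness -53
Print Job 4: 28→41, due 60, lateness -19
Print Job 5: 41→55, due 62, lateness -7
Print Job 2: 55→71, due 88, lateness -17
Maximum = -7.
Difference = -17 − -7 = -10.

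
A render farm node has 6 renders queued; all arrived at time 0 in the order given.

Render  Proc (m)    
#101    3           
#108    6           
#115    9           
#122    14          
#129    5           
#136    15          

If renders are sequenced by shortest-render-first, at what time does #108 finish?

SPT (increasing processing time): #101 #129 #108 #115 #122 #136.
#101: 0→3
#129: 3→8
#108: 8→14

14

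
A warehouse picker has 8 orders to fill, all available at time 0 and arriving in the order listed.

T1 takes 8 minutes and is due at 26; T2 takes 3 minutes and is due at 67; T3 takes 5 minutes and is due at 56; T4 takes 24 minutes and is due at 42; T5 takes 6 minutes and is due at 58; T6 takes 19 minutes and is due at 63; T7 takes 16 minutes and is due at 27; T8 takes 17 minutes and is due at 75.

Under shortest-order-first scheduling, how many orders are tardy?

3

SPT (increasing processing time): T2 T3 T5 T1 T7 T8 T6 T4.
T2: 0→3, due 67, tardiness 0
T3: 3→8, due 56, tardiness 0
T5: 8→14, due 58, tardiness 0
T1: 14→22, due 26, tardiness 0
T7: 22→38, due 27, tardiness 11
T8: 38→55, due 75, tardiness 0
T6: 55→74, due 63, tardiness 11
T4: 74→98, due 42, tardiness 56
Late orders: 3.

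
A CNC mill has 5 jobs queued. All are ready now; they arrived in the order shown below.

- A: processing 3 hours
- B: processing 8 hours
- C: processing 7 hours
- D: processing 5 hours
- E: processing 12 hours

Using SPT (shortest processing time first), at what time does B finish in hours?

23

SPT (increasing processing time): A D C B E.
A: 0→3
D: 3→8
C: 8→15
B: 15→23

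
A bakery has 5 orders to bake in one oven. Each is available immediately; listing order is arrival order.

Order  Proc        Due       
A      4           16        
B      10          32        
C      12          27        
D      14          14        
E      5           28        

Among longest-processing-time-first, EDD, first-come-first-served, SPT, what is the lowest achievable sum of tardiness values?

LPT (decreasing processing time): D C B E A.
D: 0→14, due 14, tardiness 0
C: 14→26, due 27, tardiness 0
B: 26→36, due 32, tardiness 4
E: 36→41, due 28, tardiness 13
A: 41→45, due 16, tardiness 29
Sum = 0+0+4+13+29 = 46.
EDD (increasing due date): D A C E B.
D: 0→14, due 14, tardiness 0
A: 14→18, due 16, tardiness 2
C: 18→30, due 27, tardiness 3
E: 30→35, due 28, tardiness 7
B: 35→45, due 32, tardiness 13
Sum = 0+2+3+7+13 = 25.
FIFO (arrival order): A B C D E.
A: 0→4, due 16, tardiness 0
B: 4→14, due 32, tardiness 0
C: 14→26, due 27, tardiness 0
D: 26→40, due 14, tardiness 26
E: 40→45, due 28, tardiness 17
Sum = 0+0+0+26+17 = 43.
SPT (increasing processing time): A E B C D.
A: 0→4, due 16, tardiness 0
E: 4→9, due 28, tardiness 0
B: 9→19, due 32, tardiness 0
C: 19→31, due 27, tardiness 4
D: 31→45, due 14, tardiness 31
Sum = 0+0+0+4+31 = 35.
LPT 46, EDD 25, FIFO 43, SPT 35 → minimum 25.

25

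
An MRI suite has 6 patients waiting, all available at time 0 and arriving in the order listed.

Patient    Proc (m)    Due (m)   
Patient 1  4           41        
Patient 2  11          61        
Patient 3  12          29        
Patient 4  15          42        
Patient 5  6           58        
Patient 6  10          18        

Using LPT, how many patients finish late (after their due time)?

2

LPT (decreasing processing time): Patient 4 Patient 3 Patient 2 Patient 6 Patient 5 Patient 1.
Patient 4: 0→15, due 42, tardiness 0
Patient 3: 15→27, due 29, tardiness 0
Patient 2: 27→38, due 61, tardiness 0
Patient 6: 38→48, due 18, tardiness 30
Patient 5: 48→54, due 58, tardiness 0
Patient 1: 54→58, due 41, tardiness 17
Late patients: 2.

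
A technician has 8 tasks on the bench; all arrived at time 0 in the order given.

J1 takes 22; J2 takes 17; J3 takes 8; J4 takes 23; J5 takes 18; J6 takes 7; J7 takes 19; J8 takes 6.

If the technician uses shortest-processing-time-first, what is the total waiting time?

306

SPT (increasing processing time): J8 J6 J3 J2 J5 J7 J1 J4.
J8: waits 0, runs 0→6
J6: waits 6, runs 6→13
J3: waits 13, runs 13→21
J2: waits 21, runs 21→38
J5: waits 38, runs 38→56
J7: waits 56, runs 56→75
J1: waits 75, runs 75→97
J4: waits 97, runs 97→120
Sum = 0+6+13+21+38+56+75+97 = 306.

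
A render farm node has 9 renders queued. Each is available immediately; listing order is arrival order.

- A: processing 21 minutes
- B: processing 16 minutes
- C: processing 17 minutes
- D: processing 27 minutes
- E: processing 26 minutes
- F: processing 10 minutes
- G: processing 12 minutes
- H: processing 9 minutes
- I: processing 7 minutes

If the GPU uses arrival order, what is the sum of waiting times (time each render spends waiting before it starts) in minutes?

FIFO (arrival order): A B C D E F G H I.
A: waits 0, runs 0→21
B: waits 21, runs 21→37
C: waits 37, runs 37→54
D: waits 54, runs 54→81
E: waits 81, runs 81→107
F: waits 107, runs 107→117
G: waits 117, runs 117→129
H: waits 129, runs 129→138
I: waits 138, runs 138→145
Sum = 0+21+37+54+81+107+117+129+138 = 684.

684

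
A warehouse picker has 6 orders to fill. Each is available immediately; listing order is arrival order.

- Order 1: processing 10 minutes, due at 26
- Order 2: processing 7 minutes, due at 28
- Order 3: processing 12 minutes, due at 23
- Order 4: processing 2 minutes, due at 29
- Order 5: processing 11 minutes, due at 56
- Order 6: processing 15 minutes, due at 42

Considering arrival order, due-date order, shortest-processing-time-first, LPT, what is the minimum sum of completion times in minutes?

159

FIFO (arrival order): Order 1 Order 2 Order 3 Order 4 Order 5 Order 6.
Order 1: 0→10
Order 2: 10→17
Order 3: 17→29
Order 4: 29→31
Order 5: 31→42
Order 6: 42→57
Sum = 10+17+29+31+42+57 = 186.
EDD (increasing due date): Order 3 Order 1 Order 2 Order 4 Order 6 Order 5.
Order 3: 0→12
Order 1: 12→22
Order 2: 22→29
Order 4: 29→31
Order 6: 31→46
Order 5: 46→57
Sum = 12+22+29+31+46+57 = 197.
SPT (increasing processing time): Order 4 Order 2 Order 1 Order 5 Order 3 Order 6.
Order 4: 0→2
Order 2: 2→9
Order 1: 9→19
Order 5: 19→30
Order 3: 30→42
Order 6: 42→57
Sum = 2+9+19+30+42+57 = 159.
LPT (decreasing processing time): Order 6 Order 3 Order 5 Order 1 Order 2 Order 4.
Order 6: 0→15
Order 3: 15→27
Order 5: 27→38
Order 1: 38→48
Order 2: 48→55
Order 4: 55→57
Sum = 15+27+38+48+55+57 = 240.
FIFO 186, EDD 197, SPT 159, LPT 240 → minimum 159.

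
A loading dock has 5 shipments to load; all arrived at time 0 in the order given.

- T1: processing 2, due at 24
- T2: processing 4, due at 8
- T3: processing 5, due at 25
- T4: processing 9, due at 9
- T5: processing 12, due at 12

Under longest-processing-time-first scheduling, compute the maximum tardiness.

22

LPT (decreasing processing time): T5 T4 T3 T2 T1.
T5: 0→12, due 12, tardiness 0
T4: 12→21, due 9, tardiness 12
T3: 21→26, due 25, tardiness 1
T2: 26→30, due 8, tardiness 22
T1: 30→32, due 24, tardiness 8
Maximum = 22.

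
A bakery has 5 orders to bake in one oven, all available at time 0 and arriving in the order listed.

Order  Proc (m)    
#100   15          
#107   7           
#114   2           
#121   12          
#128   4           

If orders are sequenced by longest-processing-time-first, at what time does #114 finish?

40

LPT (decreasing processing time): #100 #121 #107 #128 #114.
#100: 0→15
#121: 15→27
#107: 27→34
#128: 34→38
#114: 38→40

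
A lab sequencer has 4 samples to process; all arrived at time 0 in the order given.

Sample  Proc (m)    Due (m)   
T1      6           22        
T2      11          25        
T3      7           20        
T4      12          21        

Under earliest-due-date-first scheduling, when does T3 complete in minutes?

7

EDD (increasing due date): T3 T4 T1 T2.
T3: 0→7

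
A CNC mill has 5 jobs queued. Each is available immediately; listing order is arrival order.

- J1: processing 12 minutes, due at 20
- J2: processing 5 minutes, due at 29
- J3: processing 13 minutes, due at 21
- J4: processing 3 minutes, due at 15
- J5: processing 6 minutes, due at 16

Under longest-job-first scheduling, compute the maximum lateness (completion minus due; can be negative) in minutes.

LPT (decreasing processing time): J3 J1 J5 J2 J4.
J3: 0→13, due 21, lateness -8
J1: 13→25, due 20, lateness 5
J5: 25→31, due 16, lateness 15
J2: 31→36, due 29, lateness 7
J4: 36→39, due 15, lateness 24
Maximum = 24.

24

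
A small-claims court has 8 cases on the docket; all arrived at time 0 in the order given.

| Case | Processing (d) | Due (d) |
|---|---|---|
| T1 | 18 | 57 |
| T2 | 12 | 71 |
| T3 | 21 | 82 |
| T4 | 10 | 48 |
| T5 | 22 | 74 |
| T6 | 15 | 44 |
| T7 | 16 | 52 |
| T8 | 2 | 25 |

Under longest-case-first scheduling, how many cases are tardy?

6

LPT (decreasing processing time): T5 T3 T1 T7 T6 T2 T4 T8.
T5: 0→22, due 74, tardiness 0
T3: 22→43, due 82, tardiness 0
T1: 43→61, due 57, tardiness 4
T7: 61→77, due 52, tardiness 25
T6: 77→92, due 44, tardiness 48
T2: 92→104, due 71, tardiness 33
T4: 104→114, due 48, tardiness 66
T8: 114→116, due 25, tardiness 91
Late cases: 6.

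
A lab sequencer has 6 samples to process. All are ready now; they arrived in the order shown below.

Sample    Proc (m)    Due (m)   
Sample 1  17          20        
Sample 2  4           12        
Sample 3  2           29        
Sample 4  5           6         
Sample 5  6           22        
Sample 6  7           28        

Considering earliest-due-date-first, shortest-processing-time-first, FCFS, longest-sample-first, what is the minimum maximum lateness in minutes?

EDD (increasing due date): Sample 4 Sample 2 Sample 1 Sample 5 Sample 6 Sample 3.
Sample 4: 0→5, due 6, lateness -1
Sample 2: 5→9, due 12, lateness -3
Sample 1: 9→26, due 20, lateness 6
Sample 5: 26→32, due 22, lateness 10
Sample 6: 32→39, due 28, lateness 11
Sample 3: 39→41, due 29, lateness 12
Maximum = 12.
SPT (increasing processing time): Sample 3 Sample 2 Sample 4 Sample 5 Sample 6 Sample 1.
Sample 3: 0→2, due 29, lateness -27
Sample 2: 2→6, due 12, lateness -6
Sample 4: 6→11, due 6, lateness 5
Sample 5: 11→17, due 22, lateness -5
Sample 6: 17→24, due 28, lateness -4
Sample 1: 24→41, due 20, lateness 21
Maximum = 21.
FIFO (arrival order): Sample 1 Sample 2 Sample 3 Sample 4 Sample 5 Sample 6.
Sample 1: 0→17, due 20, lateness -3
Sample 2: 17→21, due 12, lateness 9
Sample 3: 21→23, due 29, lateness -6
Sample 4: 23→28, due 6, lateness 22
Sample 5: 28→34, due 22, lateness 12
Sample 6: 34→41, due 28, lateness 13
Maximum = 22.
LPT (decreasing processing time): Sample 1 Sample 6 Sample 5 Sample 4 Sample 2 Sample 3.
Sample 1: 0→17, due 20, lateness -3
Sample 6: 17→24, due 28, lateness -4
Sample 5: 24→30, due 22, lateness 8
Sample 4: 30→35, due 6, lateness 29
Sample 2: 35→39, due 12, lateness 27
Sample 3: 39→41, due 29, lateness 12
Maximum = 29.
EDD 12, SPT 21, FIFO 22, LPT 29 → minimum 12.

12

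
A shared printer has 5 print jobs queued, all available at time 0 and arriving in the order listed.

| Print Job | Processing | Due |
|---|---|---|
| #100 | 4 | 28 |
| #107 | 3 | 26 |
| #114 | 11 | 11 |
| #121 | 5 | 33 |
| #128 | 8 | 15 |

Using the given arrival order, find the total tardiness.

FIFO (arrival order): #100 #107 #114 #121 #128.
#100: 0→4, due 28, tardiness 0
#107: 4→7, due 26, tardiness 0
#114: 7→18, due 11, tardiness 7
#121: 18→23, due 33, tardiness 0
#128: 23→31, due 15, tardiness 16
Sum = 0+0+7+0+16 = 23.

23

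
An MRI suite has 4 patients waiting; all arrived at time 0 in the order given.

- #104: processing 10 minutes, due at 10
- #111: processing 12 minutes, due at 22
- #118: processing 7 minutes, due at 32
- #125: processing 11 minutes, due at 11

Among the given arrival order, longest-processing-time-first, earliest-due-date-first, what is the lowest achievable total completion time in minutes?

101

FIFO (arrival order): #104 #111 #118 #125.
#104: 0→10
#111: 10→22
#118: 22→29
#125: 29→40
Sum = 10+22+29+40 = 101.
LPT (decreasing processing time): #111 #125 #104 #118.
#111: 0→12
#125: 12→23
#104: 23→33
#118: 33→40
Sum = 12+23+33+40 = 108.
EDD (increasing due date): #104 #125 #111 #118.
#104: 0→10
#125: 10→21
#111: 21→33
#118: 33→40
Sum = 10+21+33+40 = 104.
FIFO 101, LPT 108, EDD 104 → minimum 101.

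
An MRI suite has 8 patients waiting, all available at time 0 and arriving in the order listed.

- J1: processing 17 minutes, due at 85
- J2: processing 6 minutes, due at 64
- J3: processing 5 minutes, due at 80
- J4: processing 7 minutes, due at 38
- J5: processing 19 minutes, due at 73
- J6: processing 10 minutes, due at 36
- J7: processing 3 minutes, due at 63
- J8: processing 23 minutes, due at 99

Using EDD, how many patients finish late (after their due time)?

0

EDD (increasing due date): J6 J4 J7 J2 J5 J3 J1 J8.
J6: 0→10, due 36, tardiness 0
J4: 10→17, due 38, tardiness 0
J7: 17→20, due 63, tardiness 0
J2: 20→26, due 64, tardiness 0
J5: 26→45, due 73, tardiness 0
J3: 45→50, due 80, tardiness 0
J1: 50→67, due 85, tardiness 0
J8: 67→90, due 99, tardiness 0
Late patients: 0.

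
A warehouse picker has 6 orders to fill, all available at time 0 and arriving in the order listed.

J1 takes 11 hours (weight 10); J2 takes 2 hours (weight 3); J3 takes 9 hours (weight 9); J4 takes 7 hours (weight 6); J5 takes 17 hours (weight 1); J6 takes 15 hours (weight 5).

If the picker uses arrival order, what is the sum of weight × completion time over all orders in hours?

872

FIFO (arrival order): J1 J2 J3 J4 J5 J6.
J1: finishes 11, weight 10, w·C = 110
J2: finishes 13, weight 3, w·C = 39
J3: finishes 22, weight 9, w·C = 198
J4: finishes 29, weight 6, w·C = 174
J5: finishes 46, weight 1, w·C = 46
J6: finishes 61, weight 5, w·C = 305
Sum = 110+39+198+174+46+305 = 872.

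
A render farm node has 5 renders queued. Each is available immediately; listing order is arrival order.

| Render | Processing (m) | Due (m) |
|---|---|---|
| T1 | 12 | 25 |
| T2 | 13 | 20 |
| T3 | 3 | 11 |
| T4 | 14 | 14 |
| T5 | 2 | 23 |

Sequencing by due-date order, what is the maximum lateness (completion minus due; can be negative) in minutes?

EDD (increasing due date): T3 T4 T2 T5 T1.
T3: 0→3, due 11, lateness -8
T4: 3→17, due 14, lateness 3
T2: 17→30, due 20, lateness 10
T5: 30→32, due 23, lateness 9
T1: 32→44, due 25, lateness 19
Maximum = 19.

19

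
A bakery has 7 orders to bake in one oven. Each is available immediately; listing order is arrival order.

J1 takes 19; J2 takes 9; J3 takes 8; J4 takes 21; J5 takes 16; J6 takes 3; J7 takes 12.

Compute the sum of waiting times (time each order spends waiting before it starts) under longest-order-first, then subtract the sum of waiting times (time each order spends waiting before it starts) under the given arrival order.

58

LPT (decreasing processing time): J4 J1 J5 J7 J2 J3 J6.
J4: waits 0, runs 0→21
J1: waits 21, runs 21→40
J5: waits 40, runs 40→56
J7: waits 56, runs 56→68
J2: waits 68, runs 68→77
J3: waits 77, runs 77→85
J6: waits 85, runs 85→88
Sum = 0+21+40+56+68+77+85 = 347.
FIFO (arrival order): J1 J2 J3 J4 J5 J6 J7.
J1: waits 0, runs 0→19
J2: waits 19, runs 19→28
J3: waits 28, runs 28→36
J4: waits 36, runs 36→57
J5: waits 57, runs 57→73
J6: waits 73, runs 73→76
J7: waits 76, runs 76→88
Sum = 0+19+28+36+57+73+76 = 289.
Difference = 347 − 289 = 58.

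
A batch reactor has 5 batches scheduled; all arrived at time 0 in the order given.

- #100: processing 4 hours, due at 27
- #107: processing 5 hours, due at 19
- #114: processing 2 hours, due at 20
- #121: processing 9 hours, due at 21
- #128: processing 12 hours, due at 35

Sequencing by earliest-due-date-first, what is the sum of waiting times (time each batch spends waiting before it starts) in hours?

48

EDD (increasing due date): #107 #114 #121 #100 #128.
#107: waits 0, runs 0→5
#114: waits 5, runs 5→7
#121: waits 7, runs 7→16
#100: waits 16, runs 16→20
#128: waits 20, runs 20→32
Sum = 0+5+7+16+20 = 48.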